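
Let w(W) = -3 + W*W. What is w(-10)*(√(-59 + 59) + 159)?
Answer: 15423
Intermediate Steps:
w(W) = -3 + W²
w(-10)*(√(-59 + 59) + 159) = (-3 + (-10)²)*(√(-59 + 59) + 159) = (-3 + 100)*(√0 + 159) = 97*(0 + 159) = 97*159 = 15423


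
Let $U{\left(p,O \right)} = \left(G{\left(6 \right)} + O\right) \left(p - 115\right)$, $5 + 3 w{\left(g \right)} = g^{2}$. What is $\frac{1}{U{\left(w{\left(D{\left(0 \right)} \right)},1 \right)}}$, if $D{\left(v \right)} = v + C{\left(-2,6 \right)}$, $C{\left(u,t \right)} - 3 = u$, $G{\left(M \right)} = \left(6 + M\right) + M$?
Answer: $- \frac{3}{6631} \approx -0.00045242$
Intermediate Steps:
$G{\left(M \right)} = 6 + 2 M$
$C{\left(u,t \right)} = 3 + u$
$D{\left(v \right)} = 1 + v$ ($D{\left(v \right)} = v + \left(3 - 2\right) = v + 1 = 1 + v$)
$w{\left(g \right)} = - \frac{5}{3} + \frac{g^{2}}{3}$
$U{\left(p,O \right)} = \left(-115 + p\right) \left(18 + O\right)$ ($U{\left(p,O \right)} = \left(\left(6 + 2 \cdot 6\right) + O\right) \left(p - 115\right) = \left(\left(6 + 12\right) + O\right) \left(-115 + p\right) = \left(18 + O\right) \left(-115 + p\right) = \left(-115 + p\right) \left(18 + O\right)$)
$\frac{1}{U{\left(w{\left(D{\left(0 \right)} \right)},1 \right)}} = \frac{1}{-2070 - 115 + 18 \left(- \frac{5}{3} + \frac{\left(1 + 0\right)^{2}}{3}\right) + 1 \left(- \frac{5}{3} + \frac{\left(1 + 0\right)^{2}}{3}\right)} = \frac{1}{-2070 - 115 + 18 \left(- \frac{5}{3} + \frac{1^{2}}{3}\right) + 1 \left(- \frac{5}{3} + \frac{1^{2}}{3}\right)} = \frac{1}{-2070 - 115 + 18 \left(- \frac{5}{3} + \frac{1}{3} \cdot 1\right) + 1 \left(- \frac{5}{3} + \frac{1}{3} \cdot 1\right)} = \frac{1}{-2070 - 115 + 18 \left(- \frac{5}{3} + \frac{1}{3}\right) + 1 \left(- \frac{5}{3} + \frac{1}{3}\right)} = \frac{1}{-2070 - 115 + 18 \left(- \frac{4}{3}\right) + 1 \left(- \frac{4}{3}\right)} = \frac{1}{-2070 - 115 - 24 - \frac{4}{3}} = \frac{1}{- \frac{6631}{3}} = - \frac{3}{6631}$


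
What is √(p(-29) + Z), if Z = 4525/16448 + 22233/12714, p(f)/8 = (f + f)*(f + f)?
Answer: √510842199773827389/4356664 ≈ 164.05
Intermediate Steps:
p(f) = 32*f² (p(f) = 8*((f + f)*(f + f)) = 8*((2*f)*(2*f)) = 8*(4*f²) = 32*f²)
Z = 70536539/34853312 (Z = 4525*(1/16448) + 22233*(1/12714) = 4525/16448 + 7411/4238 = 70536539/34853312 ≈ 2.0238)
√(p(-29) + Z) = √(32*(-29)² + 70536539/34853312) = √(32*841 + 70536539/34853312) = √(26912 + 70536539/34853312) = √(938042869083/34853312) = √510842199773827389/4356664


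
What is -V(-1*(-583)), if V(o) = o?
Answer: -583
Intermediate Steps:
-V(-1*(-583)) = -(-1)*(-583) = -1*583 = -583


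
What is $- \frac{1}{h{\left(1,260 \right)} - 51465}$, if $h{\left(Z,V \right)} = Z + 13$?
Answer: $\frac{1}{51451} \approx 1.9436 \cdot 10^{-5}$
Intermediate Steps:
$h{\left(Z,V \right)} = 13 + Z$
$- \frac{1}{h{\left(1,260 \right)} - 51465} = - \frac{1}{\left(13 + 1\right) - 51465} = - \frac{1}{14 - 51465} = - \frac{1}{-51451} = \left(-1\right) \left(- \frac{1}{51451}\right) = \frac{1}{51451}$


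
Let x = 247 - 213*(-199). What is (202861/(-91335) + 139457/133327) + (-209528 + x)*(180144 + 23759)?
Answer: -414399935802521334142/12177421545 ≈ -3.4030e+10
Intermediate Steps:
x = 42634 (x = 247 + 42387 = 42634)
(202861/(-91335) + 139457/133327) + (-209528 + x)*(180144 + 23759) = (202861/(-91335) + 139457/133327) + (-209528 + 42634)*(180144 + 23759) = (202861*(-1/91335) + 139457*(1/133327)) - 166894*203903 = (-202861/91335 + 139457/133327) - 34030187282 = -14309543452/12177421545 - 34030187282 = -414399935802521334142/12177421545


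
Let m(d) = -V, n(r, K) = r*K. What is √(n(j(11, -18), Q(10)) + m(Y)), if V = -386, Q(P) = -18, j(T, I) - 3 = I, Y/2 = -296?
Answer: 4*√41 ≈ 25.612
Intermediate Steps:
Y = -592 (Y = 2*(-296) = -592)
j(T, I) = 3 + I
n(r, K) = K*r
m(d) = 386 (m(d) = -1*(-386) = 386)
√(n(j(11, -18), Q(10)) + m(Y)) = √(-18*(3 - 18) + 386) = √(-18*(-15) + 386) = √(270 + 386) = √656 = 4*√41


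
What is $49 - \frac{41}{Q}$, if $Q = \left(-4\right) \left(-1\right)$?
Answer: $\frac{155}{4} \approx 38.75$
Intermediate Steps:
$Q = 4$
$49 - \frac{41}{Q} = 49 - \frac{41}{4} = \frac{155}{4}$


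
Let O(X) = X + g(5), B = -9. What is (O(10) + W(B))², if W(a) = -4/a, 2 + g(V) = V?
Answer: 14641/81 ≈ 180.75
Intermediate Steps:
g(V) = -2 + V
O(X) = 3 + X (O(X) = X + (-2 + 5) = X + 3 = 3 + X)
(O(10) + W(B))² = ((3 + 10) - 4/(-9))² = (13 - 4*(-⅑))² = (13 + 4/9)² = (121/9)² = 14641/81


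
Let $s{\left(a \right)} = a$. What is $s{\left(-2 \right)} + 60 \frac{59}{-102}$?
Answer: $- \frac{624}{17} \approx -36.706$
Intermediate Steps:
$s{\left(-2 \right)} + 60 \frac{59}{-102} = -2 + 60 \frac{59}{-102} = -2 + 60 \cdot 59 \left(- \frac{1}{102}\right) = -2 + 60 \left(- \frac{59}{102}\right) = -2 - \frac{590}{17} = - \frac{624}{17}$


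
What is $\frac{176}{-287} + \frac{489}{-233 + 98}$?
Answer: $- \frac{54701}{12915} \approx -4.2355$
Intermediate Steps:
$\frac{176}{-287} + \frac{489}{-233 + 98} = 176 \left(- \frac{1}{287}\right) + \frac{489}{-135} = - \frac{176}{287} + 489 \left(- \frac{1}{135}\right) = - \frac{176}{287} - \frac{163}{45} = - \frac{54701}{12915}$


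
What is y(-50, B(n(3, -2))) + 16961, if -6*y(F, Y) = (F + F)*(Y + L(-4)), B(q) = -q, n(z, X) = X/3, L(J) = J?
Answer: 152149/9 ≈ 16905.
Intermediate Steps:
n(z, X) = X/3 (n(z, X) = X*(⅓) = X/3)
y(F, Y) = -F*(-4 + Y)/3 (y(F, Y) = -(F + F)*(Y - 4)/6 = -2*F*(-4 + Y)/6 = -F*(-4 + Y)/3)
y(-50, B(n(3, -2))) + 16961 = (⅓)*(-50)*(4 - (-1)*(⅓)*(-2)) + 16961 = (⅓)*(-50)*(4 - (-1)*(-2)/3) + 16961 = (⅓)*(-50)*(4 - 1*⅔) + 16961 = (⅓)*(-50)*(4 - ⅔) + 16961 = (⅓)*(-50)*(10/3) + 16961 = -500/9 + 16961 = 152149/9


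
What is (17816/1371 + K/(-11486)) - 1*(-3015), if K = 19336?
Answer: 23828126255/7873653 ≈ 3026.3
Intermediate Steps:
(17816/1371 + K/(-11486)) - 1*(-3015) = (17816/1371 + 19336/(-11486)) - 1*(-3015) = (17816*(1/1371) + 19336*(-1/11486)) + 3015 = (17816/1371 - 9668/5743) + 3015 = 89062460/7873653 + 3015 = 23828126255/7873653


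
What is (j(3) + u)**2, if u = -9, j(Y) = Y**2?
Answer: 0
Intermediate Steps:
(j(3) + u)**2 = (3**2 - 9)**2 = (9 - 9)**2 = 0**2 = 0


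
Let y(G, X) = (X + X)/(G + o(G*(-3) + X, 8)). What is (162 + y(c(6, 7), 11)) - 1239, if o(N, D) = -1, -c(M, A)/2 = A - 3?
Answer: -9715/9 ≈ -1079.4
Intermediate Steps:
c(M, A) = 6 - 2*A (c(M, A) = -2*(A - 3) = -2*(-3 + A) = 6 - 2*A)
y(G, X) = 2*X/(-1 + G) (y(G, X) = (X + X)/(G - 1) = (2*X)/(-1 + G) = 2*X/(-1 + G))
(162 + y(c(6, 7), 11)) - 1239 = (162 + 2*11/(-1 + (6 - 2*7))) - 1239 = (162 + 2*11/(-1 + (6 - 14))) - 1239 = (162 + 2*11/(-1 - 8)) - 1239 = (162 + 2*11/(-9)) - 1239 = (162 + 2*11*(-1/9)) - 1239 = (162 - 22/9) - 1239 = 1436/9 - 1239 = -9715/9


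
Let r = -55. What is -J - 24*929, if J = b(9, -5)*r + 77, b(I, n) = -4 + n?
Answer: -22868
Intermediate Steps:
J = 572 (J = (-4 - 5)*(-55) + 77 = -9*(-55) + 77 = 495 + 77 = 572)
-J - 24*929 = -1*572 - 24*929 = -572 - 22296 = -22868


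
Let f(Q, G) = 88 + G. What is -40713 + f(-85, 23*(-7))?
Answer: -40786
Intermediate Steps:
-40713 + f(-85, 23*(-7)) = -40713 + (88 + 23*(-7)) = -40713 + (88 - 161) = -40713 - 73 = -40786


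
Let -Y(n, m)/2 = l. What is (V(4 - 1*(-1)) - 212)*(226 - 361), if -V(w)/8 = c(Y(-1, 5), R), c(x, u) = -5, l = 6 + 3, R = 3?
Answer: 23220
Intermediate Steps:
l = 9
Y(n, m) = -18 (Y(n, m) = -2*9 = -18)
V(w) = 40 (V(w) = -8*(-5) = 40)
(V(4 - 1*(-1)) - 212)*(226 - 361) = (40 - 212)*(226 - 361) = -172*(-135) = 23220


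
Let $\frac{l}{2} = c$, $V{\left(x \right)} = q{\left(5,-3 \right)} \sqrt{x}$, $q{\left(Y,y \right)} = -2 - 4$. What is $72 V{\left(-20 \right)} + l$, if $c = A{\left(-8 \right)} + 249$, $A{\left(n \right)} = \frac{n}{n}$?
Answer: $500 - 864 i \sqrt{5} \approx 500.0 - 1932.0 i$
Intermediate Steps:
$A{\left(n \right)} = 1$
$q{\left(Y,y \right)} = -6$ ($q{\left(Y,y \right)} = -2 - 4 = -6$)
$c = 250$ ($c = 1 + 249 = 250$)
$V{\left(x \right)} = - 6 \sqrt{x}$
$l = 500$ ($l = 2 \cdot 250 = 500$)
$72 V{\left(-20 \right)} + l = 72 \left(- 6 \sqrt{-20}\right) + 500 = 72 \left(- 6 \cdot 2 i \sqrt{5}\right) + 500 = 72 \left(- 12 i \sqrt{5}\right) + 500 = - 864 i \sqrt{5} + 500 = 500 - 864 i \sqrt{5}$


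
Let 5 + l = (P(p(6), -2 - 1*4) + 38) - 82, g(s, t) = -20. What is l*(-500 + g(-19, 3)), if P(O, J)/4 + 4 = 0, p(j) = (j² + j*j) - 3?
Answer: 33800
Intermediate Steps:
p(j) = -3 + 2*j² (p(j) = (j² + j²) - 3 = 2*j² - 3 = -3 + 2*j²)
P(O, J) = -16 (P(O, J) = -16 + 4*0 = -16 + 0 = -16)
l = -65 (l = -5 + ((-16 + 38) - 82) = -5 + (22 - 82) = -5 - 60 = -65)
l*(-500 + g(-19, 3)) = -65*(-500 - 20) = -65*(-520) = 33800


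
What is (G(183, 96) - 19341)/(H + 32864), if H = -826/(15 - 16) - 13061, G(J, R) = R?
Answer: -19245/20629 ≈ -0.93291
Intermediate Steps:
H = -12235 (H = -826/(-1) - 13061 = -1*(-826) - 13061 = 826 - 13061 = -12235)
(G(183, 96) - 19341)/(H + 32864) = (96 - 19341)/(-12235 + 32864) = -19245/20629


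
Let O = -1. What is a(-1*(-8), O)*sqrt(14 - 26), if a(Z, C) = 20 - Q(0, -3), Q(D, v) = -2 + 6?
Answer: 32*I*sqrt(3) ≈ 55.426*I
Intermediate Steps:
Q(D, v) = 4
a(Z, C) = 16 (a(Z, C) = 20 - 1*4 = 20 - 4 = 16)
a(-1*(-8), O)*sqrt(14 - 26) = 16*sqrt(14 - 26) = 16*sqrt(-12) = 16*(2*I*sqrt(3)) = 32*I*sqrt(3)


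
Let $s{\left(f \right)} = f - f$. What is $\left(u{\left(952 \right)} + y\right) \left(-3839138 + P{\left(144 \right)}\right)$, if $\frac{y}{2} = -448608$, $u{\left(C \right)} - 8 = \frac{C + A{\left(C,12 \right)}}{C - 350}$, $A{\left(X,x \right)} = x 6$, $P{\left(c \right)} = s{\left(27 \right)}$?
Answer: $\frac{1036794137699248}{301} \approx 3.4445 \cdot 10^{12}$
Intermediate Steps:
$s{\left(f \right)} = 0$
$P{\left(c \right)} = 0$
$A{\left(X,x \right)} = 6 x$
$u{\left(C \right)} = 8 + \frac{72 + C}{-350 + C}$ ($u{\left(C \right)} = 8 + \frac{C + 6 \cdot 12}{C - 350} = 8 + \frac{C + 72}{-350 + C} = 8 + \frac{72 + C}{-350 + C}$)
$y = -897216$ ($y = 2 \left(-448608\right) = -897216$)
$\left(u{\left(952 \right)} + y\right) \left(-3839138 + P{\left(144 \right)}\right) = \left(\frac{-2728 + 9 \cdot 952}{-350 + 952} - 897216\right) \left(-3839138 + 0\right) = \left(\frac{-2728 + 8568}{602} - 897216\right) \left(-3839138\right) = \left(\frac{1}{602} \cdot 5840 - 897216\right) \left(-3839138\right) = \left(\frac{2920}{301} - 897216\right) \left(-3839138\right) = \left(- \frac{270059096}{301}\right) \left(-3839138\right) = \frac{1036794137699248}{301}$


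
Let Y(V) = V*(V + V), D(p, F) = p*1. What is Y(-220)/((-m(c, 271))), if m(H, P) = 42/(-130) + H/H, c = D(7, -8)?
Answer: -143000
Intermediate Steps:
D(p, F) = p
c = 7
Y(V) = 2*V² (Y(V) = V*(2*V) = 2*V²)
m(H, P) = 44/65 (m(H, P) = 42*(-1/130) + 1 = -21/65 + 1 = 44/65)
Y(-220)/((-m(c, 271))) = (2*(-220)²)/((-1*44/65)) = (2*48400)/(-44/65) = 96800*(-65/44) = -143000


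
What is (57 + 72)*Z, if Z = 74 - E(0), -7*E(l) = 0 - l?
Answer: 9546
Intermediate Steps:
E(l) = l/7 (E(l) = -(0 - l)/7 = -(-1)*l/7 = l/7)
Z = 74 (Z = 74 - 0/7 = 74 - 1*0 = 74 + 0 = 74)
(57 + 72)*Z = (57 + 72)*74 = 129*74 = 9546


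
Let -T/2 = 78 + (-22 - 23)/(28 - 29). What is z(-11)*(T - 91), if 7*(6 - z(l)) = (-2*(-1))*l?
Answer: -21568/7 ≈ -3081.1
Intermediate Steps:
z(l) = 6 - 2*l/7 (z(l) = 6 - (-2*(-1))*l/7 = 6 - 2*l/7)
T = -246 (T = -2*(78 + (-22 - 23)/(28 - 29)) = -2*(78 - 45/(-1)) = -2*(78 - 45*(-1)) = -2*(78 + 45) = -2*123 = -246)
z(-11)*(T - 91) = (6 - 2/7*(-11))*(-246 - 91) = (6 + 22/7)*(-337) = (64/7)*(-337) = -21568/7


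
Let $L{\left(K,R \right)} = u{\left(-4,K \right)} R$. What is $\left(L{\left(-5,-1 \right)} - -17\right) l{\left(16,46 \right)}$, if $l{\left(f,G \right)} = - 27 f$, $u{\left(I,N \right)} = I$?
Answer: $-9072$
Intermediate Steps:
$L{\left(K,R \right)} = - 4 R$
$\left(L{\left(-5,-1 \right)} - -17\right) l{\left(16,46 \right)} = \left(\left(-4\right) \left(-1\right) - -17\right) \left(\left(-27\right) 16\right) = \left(4 + 17\right) \left(-432\right) = 21 \left(-432\right) = -9072$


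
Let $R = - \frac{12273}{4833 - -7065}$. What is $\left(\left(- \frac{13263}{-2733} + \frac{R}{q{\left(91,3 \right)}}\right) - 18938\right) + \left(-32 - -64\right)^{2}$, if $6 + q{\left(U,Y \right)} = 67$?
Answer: $- \frac{3947082785659}{220394586} \approx -17909.0$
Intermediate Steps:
$q{\left(U,Y \right)} = 61$ ($q{\left(U,Y \right)} = -6 + 67 = 61$)
$R = - \frac{4091}{3966}$ ($R = - \frac{12273}{4833 + 7065} = - \frac{12273}{11898} = \left(-12273\right) \frac{1}{11898} = - \frac{4091}{3966} \approx -1.0315$)
$\left(\left(- \frac{13263}{-2733} + \frac{R}{q{\left(91,3 \right)}}\right) - 18938\right) + \left(-32 - -64\right)^{2} = \left(\left(- \frac{13263}{-2733} - \frac{4091}{3966 \cdot 61}\right) - 18938\right) + \left(-32 - -64\right)^{2} = \left(\left(\left(-13263\right) \left(- \frac{1}{2733}\right) - \frac{4091}{241926}\right) - 18938\right) + \left(-32 + 64\right)^{2} = \left(\left(\frac{4421}{911} - \frac{4091}{241926}\right) - 18938\right) + 32^{2} = \left(\frac{1065827945}{220394586} - 18938\right) + 1024 = - \frac{4172766841723}{220394586} + 1024 = - \frac{3947082785659}{220394586}$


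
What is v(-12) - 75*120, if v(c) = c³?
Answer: -10728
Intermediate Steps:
v(-12) - 75*120 = (-12)³ - 75*120 = -1728 - 9000 = -10728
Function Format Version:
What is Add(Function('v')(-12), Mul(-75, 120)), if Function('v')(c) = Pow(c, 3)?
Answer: -10728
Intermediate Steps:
Add(Function('v')(-12), Mul(-75, 120)) = Add(Pow(-12, 3), Mul(-75, 120)) = Add(-1728, -9000) = -10728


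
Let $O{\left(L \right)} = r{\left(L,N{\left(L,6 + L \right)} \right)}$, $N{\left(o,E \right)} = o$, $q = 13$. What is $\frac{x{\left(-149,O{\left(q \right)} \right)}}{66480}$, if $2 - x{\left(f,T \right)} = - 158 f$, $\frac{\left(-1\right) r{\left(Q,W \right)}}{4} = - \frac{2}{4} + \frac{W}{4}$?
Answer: $- \frac{1177}{3324} \approx -0.35409$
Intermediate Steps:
$r{\left(Q,W \right)} = 2 - W$ ($r{\left(Q,W \right)} = - 4 \left(- \frac{2}{4} + \frac{W}{4}\right) = - 4 \left(\left(-2\right) \frac{1}{4} + W \frac{1}{4}\right) = - 4 \left(- \frac{1}{2} + \frac{W}{4}\right) = 2 - W$)
$O{\left(L \right)} = 2 - L$
$x{\left(f,T \right)} = 2 + 158 f$ ($x{\left(f,T \right)} = 2 - - 158 f = 2 + 158 f$)
$\frac{x{\left(-149,O{\left(q \right)} \right)}}{66480} = \frac{2 + 158 \left(-149\right)}{66480} = \left(2 - 23542\right) \frac{1}{66480} = \left(-23540\right) \frac{1}{66480} = - \frac{1177}{3324}$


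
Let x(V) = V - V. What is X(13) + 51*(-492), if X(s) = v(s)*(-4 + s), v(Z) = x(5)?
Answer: -25092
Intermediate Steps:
x(V) = 0
v(Z) = 0
X(s) = 0 (X(s) = 0*(-4 + s) = 0)
X(13) + 51*(-492) = 0 + 51*(-492) = 0 - 25092 = -25092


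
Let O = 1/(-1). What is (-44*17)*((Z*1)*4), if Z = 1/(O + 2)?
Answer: -2992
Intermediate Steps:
O = -1
Z = 1 (Z = 1/(-1 + 2) = 1/1 = 1)
(-44*17)*((Z*1)*4) = (-44*17)*((1*1)*4) = -748*4 = -2992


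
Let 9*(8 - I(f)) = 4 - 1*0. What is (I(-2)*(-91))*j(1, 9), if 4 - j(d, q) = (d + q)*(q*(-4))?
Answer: -2252432/9 ≈ -2.5027e+5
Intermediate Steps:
j(d, q) = 4 + 4*q*(d + q) (j(d, q) = 4 - (d + q)*q*(-4) = 4 - (d + q)*(-4*q) = 4 - (-4)*q*(d + q) = 4 + 4*q*(d + q))
I(f) = 68/9 (I(f) = 8 - (4 - 1*0)/9 = 8 - (4 + 0)/9 = 8 - 1/9*4 = 8 - 4/9 = 68/9)
(I(-2)*(-91))*j(1, 9) = ((68/9)*(-91))*(4 + 4*9**2 + 4*1*9) = -6188*(4 + 4*81 + 36)/9 = -6188*(4 + 324 + 36)/9 = -6188/9*364 = -2252432/9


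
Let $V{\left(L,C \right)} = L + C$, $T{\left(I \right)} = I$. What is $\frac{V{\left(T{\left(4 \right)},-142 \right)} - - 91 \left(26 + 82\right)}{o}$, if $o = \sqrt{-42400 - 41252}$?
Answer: $- \frac{1615 i \sqrt{20913}}{6971} \approx - 33.503 i$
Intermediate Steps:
$o = 2 i \sqrt{20913}$ ($o = \sqrt{-83652} = 2 i \sqrt{20913} \approx 289.23 i$)
$V{\left(L,C \right)} = C + L$
$\frac{V{\left(T{\left(4 \right)},-142 \right)} - - 91 \left(26 + 82\right)}{o} = \frac{\left(-142 + 4\right) - - 91 \left(26 + 82\right)}{2 i \sqrt{20913}} = \left(-138 - \left(-91\right) 108\right) \left(- \frac{i \sqrt{20913}}{41826}\right) = \left(-138 - -9828\right) \left(- \frac{i \sqrt{20913}}{41826}\right) = \left(-138 + 9828\right) \left(- \frac{i \sqrt{20913}}{41826}\right) = 9690 \left(- \frac{i \sqrt{20913}}{41826}\right) = - \frac{1615 i \sqrt{20913}}{6971}$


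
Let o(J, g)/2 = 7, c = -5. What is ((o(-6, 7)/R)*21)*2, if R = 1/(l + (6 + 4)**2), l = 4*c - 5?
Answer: 44100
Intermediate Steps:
o(J, g) = 14 (o(J, g) = 2*7 = 14)
l = -25 (l = 4*(-5) - 5 = -20 - 5 = -25)
R = 1/75 (R = 1/(-25 + (6 + 4)**2) = 1/(-25 + 10**2) = 1/(-25 + 100) = 1/75 ≈ 0.013333)
((o(-6, 7)/R)*21)*2 = ((14/(1/75))*21)*2 = ((14*75)*21)*2 = (1050*21)*2 = 22050*2 = 44100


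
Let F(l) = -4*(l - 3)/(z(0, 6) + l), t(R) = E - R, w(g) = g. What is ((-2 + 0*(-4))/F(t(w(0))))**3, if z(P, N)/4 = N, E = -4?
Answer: -1000/343 ≈ -2.9155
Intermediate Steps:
z(P, N) = 4*N
t(R) = -4 - R
F(l) = -4*(-3 + l)/(24 + l) (F(l) = -4*(l - 3)/(4*6 + l) = -4*(-3 + l)/(24 + l))
((-2 + 0*(-4))/F(t(w(0))))**3 = ((-2 + 0*(-4))/((4*(3 - (-4 - 1*0))/(24 + (-4 - 1*0)))))**3 = ((-2 + 0)/((4*(3 - (-4 + 0))/(24 + (-4 + 0)))))**3 = (-2*(24 - 4)/(4*(3 - 1*(-4))))**3 = (-2*5/(3 + 4))**3 = (-2/(4*(1/20)*7))**3 = (-2/7/5)**3 = (-2*5/7)**3 = (-10/7)**3 = -1000/343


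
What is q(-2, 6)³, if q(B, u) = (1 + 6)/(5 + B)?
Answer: 343/27 ≈ 12.704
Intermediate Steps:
q(B, u) = 7/(5 + B)
q(-2, 6)³ = (7/(5 - 2))³ = (7/3)³ = 343/27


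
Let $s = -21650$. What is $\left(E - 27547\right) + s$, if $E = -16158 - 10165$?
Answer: $-75520$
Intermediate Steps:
$E = -26323$
$\left(E - 27547\right) + s = \left(-26323 - 27547\right) - 21650 = -53870 - 21650 = -75520$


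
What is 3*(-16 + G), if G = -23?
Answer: -117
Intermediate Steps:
3*(-16 + G) = 3*(-16 - 23) = 3*(-39) = -117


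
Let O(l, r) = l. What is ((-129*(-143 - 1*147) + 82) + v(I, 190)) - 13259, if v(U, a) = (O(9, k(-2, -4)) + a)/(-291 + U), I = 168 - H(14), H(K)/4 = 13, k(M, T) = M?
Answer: 4240576/175 ≈ 24232.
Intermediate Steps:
H(K) = 52 (H(K) = 4*13 = 52)
I = 116 (I = 168 - 1*52 = 168 - 52 = 116)
v(U, a) = (9 + a)/(-291 + U)
((-129*(-143 - 1*147) + 82) + v(I, 190)) - 13259 = ((-129*(-143 - 1*147) + 82) + (9 + 190)/(-291 + 116)) - 13259 = ((-129*(-143 - 147) + 82) + 199/(-175)) - 13259 = ((-129*(-290) + 82) - 1/175*199) - 13259 = ((37410 + 82) - 199/175) - 13259 = (37492 - 199/175) - 13259 = 6560901/175 - 13259 = 4240576/175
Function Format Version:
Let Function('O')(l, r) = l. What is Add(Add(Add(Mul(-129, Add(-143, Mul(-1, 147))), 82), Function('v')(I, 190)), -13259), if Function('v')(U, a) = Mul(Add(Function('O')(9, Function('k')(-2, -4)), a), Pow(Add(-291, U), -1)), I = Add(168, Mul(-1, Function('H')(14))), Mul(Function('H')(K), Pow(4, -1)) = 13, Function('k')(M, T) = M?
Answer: Rational(4240576, 175) ≈ 24232.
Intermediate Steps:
Function('H')(K) = 52 (Function('H')(K) = Mul(4, 13) = 52)
I = 116 (I = Add(168, Mul(-1, 52)) = Add(168, -52) = 116)
Function('v')(U, a) = Mul(Pow(Add(-291, U), -1), Add(9, a)) (Function('v')(U, a) = Mul(Add(9, a), Pow(Add(-291, U), -1)) = Mul(Pow(Add(-291, U), -1), Add(9, a)))
Add(Add(Add(Mul(-129, Add(-143, Mul(-1, 147))), 82), Function('v')(I, 190)), -13259) = Add(Add(Add(Mul(-129, Add(-143, Mul(-1, 147))), 82), Mul(Pow(Add(-291, 116), -1), Add(9, 190))), -13259) = Add(Add(Add(Mul(-129, Add(-143, -147)), 82), Mul(Pow(-175, -1), 199)), -13259) = Add(Add(Add(Mul(-129, -290), 82), Mul(Rational(-1, 175), 199)), -13259) = Add(Add(Add(37410, 82), Rational(-199, 175)), -13259) = Add(Add(37492, Rational(-199, 175)), -13259) = Add(Rational(6560901, 175), -13259) = Rational(4240576, 175)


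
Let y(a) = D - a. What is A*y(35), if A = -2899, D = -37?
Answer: 208728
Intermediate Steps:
y(a) = -37 - a
A*y(35) = -2899*(-37 - 1*35) = -2899*(-37 - 35) = -2899*(-72) = 208728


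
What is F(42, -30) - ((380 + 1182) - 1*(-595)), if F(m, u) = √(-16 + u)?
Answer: -2157 + I*√46 ≈ -2157.0 + 6.7823*I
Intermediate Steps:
F(42, -30) - ((380 + 1182) - 1*(-595)) = √(-16 - 30) - ((380 + 1182) - 1*(-595)) = √(-46) - (1562 + 595) = I*√46 - 1*2157 = I*√46 - 2157 = -2157 + I*√46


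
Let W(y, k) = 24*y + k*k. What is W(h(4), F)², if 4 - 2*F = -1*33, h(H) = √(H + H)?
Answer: 1947889/16 + 32856*√2 ≈ 1.6821e+5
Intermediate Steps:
h(H) = √2*√H (h(H) = √(2*H) = √2*√H)
F = 37/2 (F = 2 - (-1)*33/2 = 2 - ½*(-33) = 2 + 33/2 = 37/2 ≈ 18.500)
W(y, k) = k² + 24*y (W(y, k) = 24*y + k² = k² + 24*y)
W(h(4), F)² = ((37/2)² + 24*(√2*√4))² = (1369/4 + 24*(√2*2))² = (1369/4 + 24*(2*√2))² = (1369/4 + 48*√2)²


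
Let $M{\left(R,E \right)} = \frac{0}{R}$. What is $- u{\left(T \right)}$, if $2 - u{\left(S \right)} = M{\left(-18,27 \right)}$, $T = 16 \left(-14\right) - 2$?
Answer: $-2$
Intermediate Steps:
$T = -226$ ($T = -224 - 2 = -226$)
$M{\left(R,E \right)} = 0$
$u{\left(S \right)} = 2$ ($u{\left(S \right)} = 2 - 0 = 2 + 0 = 2$)
$- u{\left(T \right)} = \left(-1\right) 2 = -2$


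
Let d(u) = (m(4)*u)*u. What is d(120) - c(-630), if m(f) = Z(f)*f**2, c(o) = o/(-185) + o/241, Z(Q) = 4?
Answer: 8217900144/8917 ≈ 9.2160e+5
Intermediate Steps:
c(o) = -56*o/44585 (c(o) = o*(-1/185) + o*(1/241) = -o/185 + o/241 = -56*o/44585)
m(f) = 4*f**2
d(u) = 64*u**2 (d(u) = ((4*4**2)*u)*u = ((4*16)*u)*u = (64*u)*u = 64*u**2)
d(120) - c(-630) = 64*120**2 - (-56)*(-630)/44585 = 64*14400 - 1*7056/8917 = 921600 - 7056/8917 = 8217900144/8917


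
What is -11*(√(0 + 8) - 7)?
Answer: 77 - 22*√2 ≈ 45.887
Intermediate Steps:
-11*(√(0 + 8) - 7) = -11*(√8 - 7) = -11*(2*√2 - 7) = -11*(-7 + 2*√2) = 77 - 22*√2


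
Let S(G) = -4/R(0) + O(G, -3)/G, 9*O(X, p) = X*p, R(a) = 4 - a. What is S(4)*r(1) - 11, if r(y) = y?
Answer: -37/3 ≈ -12.333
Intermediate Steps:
O(X, p) = X*p/9 (O(X, p) = (X*p)/9 = X*p/9)
S(G) = -4/3 (S(G) = -4/(4 - 1*0) + ((⅑)*G*(-3))/G = -4/(4 + 0) + (-G/3)/G = -4/4 - ⅓ = -4*¼ - ⅓ = -1 - ⅓ = -4/3)
S(4)*r(1) - 11 = -4/3*1 - 11 = -4/3 - 11 = -37/3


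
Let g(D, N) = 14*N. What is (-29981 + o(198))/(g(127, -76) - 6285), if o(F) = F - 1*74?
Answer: 29857/7349 ≈ 4.0627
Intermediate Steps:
o(F) = -74 + F (o(F) = F - 74 = -74 + F)
(-29981 + o(198))/(g(127, -76) - 6285) = (-29981 + (-74 + 198))/(14*(-76) - 6285) = (-29981 + 124)/(-1064 - 6285) = -29857/(-7349) = -29857*(-1/7349) = 29857/7349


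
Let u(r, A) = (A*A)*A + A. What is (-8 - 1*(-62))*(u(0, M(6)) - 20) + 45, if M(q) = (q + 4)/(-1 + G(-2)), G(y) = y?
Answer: -3215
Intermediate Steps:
M(q) = -4/3 - q/3 (M(q) = (q + 4)/(-1 - 2) = (4 + q)/(-3) = (4 + q)*(-⅓) = -4/3 - q/3)
u(r, A) = A + A³ (u(r, A) = A²*A + A = A³ + A = A + A³)
(-8 - 1*(-62))*(u(0, M(6)) - 20) + 45 = (-8 - 1*(-62))*(((-4/3 - ⅓*6) + (-4/3 - ⅓*6)³) - 20) + 45 = (-8 + 62)*(((-4/3 - 2) + (-4/3 - 2)³) - 20) + 45 = 54*((-10/3 + (-10/3)³) - 20) + 45 = 54*((-10/3 - 1000/27) - 20) + 45 = 54*(-1090/27 - 20) + 45 = 54*(-1630/27) + 45 = -3260 + 45 = -3215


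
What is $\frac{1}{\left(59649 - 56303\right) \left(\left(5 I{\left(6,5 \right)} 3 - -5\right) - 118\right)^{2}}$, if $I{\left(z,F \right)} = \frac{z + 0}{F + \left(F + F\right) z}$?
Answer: $\frac{169}{7044671746} \approx 2.399 \cdot 10^{-8}$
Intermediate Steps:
$I{\left(z,F \right)} = \frac{z}{F + 2 F z}$
$\frac{1}{\left(59649 - 56303\right) \left(\left(5 I{\left(6,5 \right)} 3 - -5\right) - 118\right)^{2}} = \frac{1}{\left(59649 - 56303\right) \left(\left(5 \frac{6}{5 \left(1 + 2 \cdot 6\right)} 3 - -5\right) - 118\right)^{2}} = \frac{1}{3346 \left(\left(5 \cdot 6 \cdot \frac{1}{5} \frac{1}{1 + 12} \cdot 3 + 5\right) - 118\right)^{2}} = \frac{1}{3346 \left(\left(5 \cdot 6 \cdot \frac{1}{5} \cdot \frac{1}{13} \cdot 3 + 5\right) - 118\right)^{2}} = \frac{1}{3346 \left(\left(5 \cdot \frac{6}{65} \cdot 3 + 5\right) - 118\right)^{2}} = \frac{1}{3346 \left(\left(\frac{6}{13} \cdot 3 + 5\right) - 118\right)^{2}} = \frac{1}{3346 \left(\left(\frac{18}{13} + 5\right) - 118\right)^{2}} = \frac{1}{3346 \left(\frac{83}{13} - 118\right)^{2}} = \frac{1}{3346 \left(- \frac{1451}{13}\right)^{2}} = \frac{1}{3346 \cdot \frac{2105401}{169}} = \frac{1}{3346} \cdot \frac{169}{2105401} = \frac{169}{7044671746}$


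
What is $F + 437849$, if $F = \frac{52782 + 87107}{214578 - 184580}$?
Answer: $\frac{13134734191}{29998} \approx 4.3785 \cdot 10^{5}$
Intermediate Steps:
$F = \frac{139889}{29998}$ ($F = \frac{139889}{214578 - 184580} = \frac{139889}{29998} \approx 4.6633$)
$F + 437849 = \frac{139889}{29998} + 437849 = \frac{13134734191}{29998}$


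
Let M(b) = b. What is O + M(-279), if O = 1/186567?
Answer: -52052192/186567 ≈ -279.00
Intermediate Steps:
O = 1/186567 ≈ 5.3600e-6
O + M(-279) = 1/186567 - 279 = -52052192/186567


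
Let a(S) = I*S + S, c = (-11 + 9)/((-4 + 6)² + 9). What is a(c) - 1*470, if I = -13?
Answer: -6086/13 ≈ -468.15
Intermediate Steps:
c = -2/13 (c = -2/(2² + 9) = -2/(4 + 9) = -2/13 ≈ -0.15385)
a(S) = -12*S (a(S) = -13*S + S = -12*S)
a(c) - 1*470 = -12*(-2/13) - 1*470 = 24/13 - 470 = -6086/13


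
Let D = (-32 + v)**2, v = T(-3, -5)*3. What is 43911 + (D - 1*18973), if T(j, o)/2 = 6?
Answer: 24954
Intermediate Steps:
T(j, o) = 12 (T(j, o) = 2*6 = 12)
v = 36 (v = 12*3 = 36)
D = 16 (D = (-32 + 36)**2 = 4**2 = 16)
43911 + (D - 1*18973) = 43911 + (16 - 1*18973) = 43911 + (16 - 18973) = 43911 - 18957 = 24954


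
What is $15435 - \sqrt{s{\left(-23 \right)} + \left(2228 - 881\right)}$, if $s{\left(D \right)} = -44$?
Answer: $15435 - \sqrt{1303} \approx 15399.0$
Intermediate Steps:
$15435 - \sqrt{s{\left(-23 \right)} + \left(2228 - 881\right)} = 15435 - \sqrt{-44 + \left(2228 - 881\right)} = 15435 - \sqrt{-44 + 1347} = 15435 - \sqrt{1303}$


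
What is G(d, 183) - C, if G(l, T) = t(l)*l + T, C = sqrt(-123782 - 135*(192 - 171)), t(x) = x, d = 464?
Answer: 215479 - I*sqrt(126617) ≈ 2.1548e+5 - 355.83*I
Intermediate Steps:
C = I*sqrt(126617) (C = sqrt(-123782 - 135*21) = sqrt(-123782 - 2835) = sqrt(-126617) = I*sqrt(126617) ≈ 355.83*I)
G(l, T) = T + l**2 (G(l, T) = l*l + T = l**2 + T = T + l**2)
G(d, 183) - C = (183 + 464**2) - I*sqrt(126617) = (183 + 215296) - I*sqrt(126617) = 215479 - I*sqrt(126617)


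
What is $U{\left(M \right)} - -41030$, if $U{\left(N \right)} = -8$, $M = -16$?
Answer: $41022$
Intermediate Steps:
$U{\left(M \right)} - -41030 = -8 - -41030 = -8 + 41030 = 41022$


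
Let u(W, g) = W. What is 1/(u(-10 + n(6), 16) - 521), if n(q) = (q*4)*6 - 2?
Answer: -1/389 ≈ -0.0025707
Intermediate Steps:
n(q) = -2 + 24*q (n(q) = (4*q)*6 - 2 = 24*q - 2 = -2 + 24*q)
1/(u(-10 + n(6), 16) - 521) = 1/((-10 + (-2 + 24*6)) - 521) = 1/((-10 + (-2 + 144)) - 521) = 1/((-10 + 142) - 521) = 1/(132 - 521) = 1/(-389) = -1/389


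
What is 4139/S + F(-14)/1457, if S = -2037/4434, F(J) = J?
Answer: -8913122500/989303 ≈ -9009.5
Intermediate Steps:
S = -679/1478 (S = -2037*1/4434 = -679/1478 ≈ -0.45940)
4139/S + F(-14)/1457 = 4139/(-679/1478) - 14/1457 = 4139*(-1478/679) - 14*1/1457 = -6117442/679 - 14/1457 = -8913122500/989303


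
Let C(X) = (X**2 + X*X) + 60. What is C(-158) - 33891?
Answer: 16097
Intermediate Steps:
C(X) = 60 + 2*X**2 (C(X) = (X**2 + X**2) + 60 = 2*X**2 + 60 = 60 + 2*X**2)
C(-158) - 33891 = (60 + 2*(-158)**2) - 33891 = (60 + 2*24964) - 33891 = (60 + 49928) - 33891 = 49988 - 33891 = 16097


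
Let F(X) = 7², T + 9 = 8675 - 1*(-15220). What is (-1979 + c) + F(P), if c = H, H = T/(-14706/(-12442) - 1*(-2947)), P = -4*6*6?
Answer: -17624420197/9170320 ≈ -1921.9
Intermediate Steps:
T = 23886 (T = -9 + (8675 - 1*(-15220)) = -9 + (8675 + 15220) = -9 + 23895 = 23886)
P = -144 (P = -24*6 = -144)
F(X) = 49
H = 74297403/9170320 (H = 23886/(-14706/(-12442) - 1*(-2947)) = 23886/(-14706*(-1/12442) + 2947) = 23886/(7353/6221 + 2947) = 23886/(18340640/6221) = 23886*(6221/18340640) = 74297403/9170320 ≈ 8.1019)
c = 74297403/9170320 ≈ 8.1019
(-1979 + c) + F(P) = (-1979 + 74297403/9170320) + 49 = -18073765877/9170320 + 49 = -17624420197/9170320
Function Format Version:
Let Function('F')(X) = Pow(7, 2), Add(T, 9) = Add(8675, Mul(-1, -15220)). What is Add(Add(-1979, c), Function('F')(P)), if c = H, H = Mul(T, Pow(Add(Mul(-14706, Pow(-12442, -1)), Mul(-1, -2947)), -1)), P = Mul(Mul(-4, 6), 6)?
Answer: Rational(-17624420197, 9170320) ≈ -1921.9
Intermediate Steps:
T = 23886 (T = Add(-9, Add(8675, Mul(-1, -15220))) = Add(-9, Add(8675, 15220)) = Add(-9, 23895) = 23886)
P = -144 (P = Mul(-24, 6) = -144)
Function('F')(X) = 49
H = Rational(74297403, 9170320) (H = Mul(23886, Pow(Add(Mul(-14706, Pow(-12442, -1)), Mul(-1, -2947)), -1)) = Mul(23886, Pow(Add(Mul(-14706, Rational(-1, 12442)), 2947), -1)) = Mul(23886, Pow(Add(Rational(7353, 6221), 2947), -1)) = Mul(23886, Pow(Rational(18340640, 6221), -1)) = Mul(23886, Rational(6221, 18340640)) = Rational(74297403, 9170320) ≈ 8.1019)
c = Rational(74297403, 9170320) ≈ 8.1019
Add(Add(-1979, c), Function('F')(P)) = Add(Add(-1979, Rational(74297403, 9170320)), 49) = Add(Rational(-18073765877, 9170320), 49) = Rational(-17624420197, 9170320)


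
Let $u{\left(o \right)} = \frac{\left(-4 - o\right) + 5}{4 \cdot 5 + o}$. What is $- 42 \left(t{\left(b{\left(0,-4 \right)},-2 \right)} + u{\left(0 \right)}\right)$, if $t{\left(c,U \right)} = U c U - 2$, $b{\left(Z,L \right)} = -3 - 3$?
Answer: $\frac{10899}{10} \approx 1089.9$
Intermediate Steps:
$b{\left(Z,L \right)} = -6$
$u{\left(o \right)} = \frac{1 - o}{20 + o}$
$t{\left(c,U \right)} = -2 + c U^{2}$ ($t{\left(c,U \right)} = c U^{2} - 2 = -2 + c U^{2}$)
$- 42 \left(t{\left(b{\left(0,-4 \right)},-2 \right)} + u{\left(0 \right)}\right) = - 42 \left(\left(-2 - 6 \left(-2\right)^{2}\right) + \frac{1 - 0}{20 + 0}\right) = - 42 \left(\left(-2 - 24\right) + \frac{1 + 0}{20}\right) = - 42 \left(\left(-2 - 24\right) + \frac{1}{20} \cdot 1\right) = - 42 \left(-26 + \frac{1}{20}\right) = \left(-42\right) \left(- \frac{519}{20}\right) = \frac{10899}{10}$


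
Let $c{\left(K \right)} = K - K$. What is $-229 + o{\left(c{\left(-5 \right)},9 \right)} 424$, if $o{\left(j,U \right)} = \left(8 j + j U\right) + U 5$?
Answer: $18851$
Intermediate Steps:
$c{\left(K \right)} = 0$
$o{\left(j,U \right)} = 5 U + 8 j + U j$ ($o{\left(j,U \right)} = \left(8 j + U j\right) + 5 U = 5 U + 8 j + U j$)
$-229 + o{\left(c{\left(-5 \right)},9 \right)} 424 = -229 + \left(5 \cdot 9 + 8 \cdot 0 + 9 \cdot 0\right) 424 = -229 + \left(45 + 0 + 0\right) 424 = -229 + 45 \cdot 424 = -229 + 19080 = 18851$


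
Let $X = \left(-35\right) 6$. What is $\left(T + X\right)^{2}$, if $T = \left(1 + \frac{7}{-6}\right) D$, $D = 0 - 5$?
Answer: $\frac{1575025}{36} \approx 43751.0$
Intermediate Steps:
$X = -210$
$D = -5$ ($D = 0 - 5 = -5$)
$T = \frac{5}{6}$ ($T = \left(1 + \frac{7}{-6}\right) \left(-5\right) = \left(1 + 7 \left(- \frac{1}{6}\right)\right) \left(-5\right) = \left(1 - \frac{7}{6}\right) \left(-5\right) = \left(- \frac{1}{6}\right) \left(-5\right) = \frac{5}{6} \approx 0.83333$)
$\left(T + X\right)^{2} = \left(\frac{5}{6} - 210\right)^{2} = \left(- \frac{1255}{6}\right)^{2} = \frac{1575025}{36}$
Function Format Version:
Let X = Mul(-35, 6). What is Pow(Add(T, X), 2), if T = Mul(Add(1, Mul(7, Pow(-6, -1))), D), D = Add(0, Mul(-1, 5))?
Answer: Rational(1575025, 36) ≈ 43751.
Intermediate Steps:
X = -210
D = -5 (D = Add(0, -5) = -5)
T = Rational(5, 6) (T = Mul(Add(1, Mul(7, Pow(-6, -1))), -5) = Mul(Add(1, Mul(7, Rational(-1, 6))), -5) = Mul(Add(1, Rational(-7, 6)), -5) = Mul(Rational(-1, 6), -5) = Rational(5, 6) ≈ 0.83333)
Pow(Add(T, X), 2) = Pow(Add(Rational(5, 6), -210), 2) = Pow(Rational(-1255, 6), 2) = Rational(1575025, 36)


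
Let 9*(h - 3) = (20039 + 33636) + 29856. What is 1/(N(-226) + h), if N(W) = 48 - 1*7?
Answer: 9/83927 ≈ 0.00010724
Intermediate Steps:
h = 83558/9 (h = 3 + ((20039 + 33636) + 29856)/9 = 3 + (53675 + 29856)/9 = 3 + (⅑)*83531 = 3 + 83531/9 = 83558/9 ≈ 9284.2)
N(W) = 41 (N(W) = 48 - 7 = 41)
1/(N(-226) + h) = 1/(41 + 83558/9) = 1/(83927/9) = 9/83927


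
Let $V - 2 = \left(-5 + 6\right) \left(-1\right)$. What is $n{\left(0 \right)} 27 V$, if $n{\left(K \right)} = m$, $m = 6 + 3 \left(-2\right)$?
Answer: $0$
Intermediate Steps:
$m = 0$ ($m = 6 - 6 = 0$)
$n{\left(K \right)} = 0$
$V = 1$ ($V = 2 + \left(-5 + 6\right) \left(-1\right) = 2 + 1 \left(-1\right) = 2 - 1 = 1$)
$n{\left(0 \right)} 27 V = 0 \cdot 27 \cdot 1 = 0 \cdot 27 = 0$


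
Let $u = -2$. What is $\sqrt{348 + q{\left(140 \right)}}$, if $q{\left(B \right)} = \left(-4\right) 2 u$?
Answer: $2 \sqrt{91} \approx 19.079$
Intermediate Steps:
$q{\left(B \right)} = 16$ ($q{\left(B \right)} = \left(-4\right) 2 \left(-2\right) = \left(-8\right) \left(-2\right) = 16$)
$\sqrt{348 + q{\left(140 \right)}} = \sqrt{348 + 16} = \sqrt{364} = 2 \sqrt{91}$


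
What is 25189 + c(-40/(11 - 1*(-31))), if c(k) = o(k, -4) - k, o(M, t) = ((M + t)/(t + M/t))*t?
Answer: 41781395/1659 ≈ 25185.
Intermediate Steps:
o(M, t) = t*(M + t)/(t + M/t) (o(M, t) = ((M + t)/(t + M/t))*t = t*(M + t)/(t + M/t))
c(k) = -k + 16*(-4 + k)/(16 + k) (c(k) = (-4)²*(k - 4)/(k + (-4)²) - k = 16*(-4 + k)/(k + 16) - k = 16*(-4 + k)/(16 + k) - k = -k + 16*(-4 + k)/(16 + k))
25189 + c(-40/(11 - 1*(-31))) = 25189 + (-64 - (-40/(11 - 1*(-31)))²)/(16 - 40/(11 - 1*(-31))) = 25189 + (-64 - (-40/(11 + 31))²)/(16 - 40/(11 + 31)) = 25189 + (-64 - (-40/42)²)/(16 - 40/42) = 25189 + (-64 - (-40*1/42)²)/(16 - 40*1/42) = 25189 + (-64 - (-20/21)²)/(16 - 20/21) = 25189 + (-64 - 1*400/441)/(316/21) = 25189 + 21*(-64 - 400/441)/316 = 25189 + (21/316)*(-28624/441) = 25189 - 7156/1659 = 41781395/1659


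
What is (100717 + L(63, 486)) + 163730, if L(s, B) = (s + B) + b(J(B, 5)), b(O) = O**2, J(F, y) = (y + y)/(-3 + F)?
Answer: 61820651944/233289 ≈ 2.6500e+5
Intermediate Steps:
J(F, y) = 2*y/(-3 + F) (J(F, y) = (2*y)/(-3 + F) = 2*y/(-3 + F))
L(s, B) = B + s + 100/(-3 + B)**2 (L(s, B) = (s + B) + (2*5/(-3 + B))**2 = (B + s) + (10/(-3 + B))**2 = (B + s) + 100/(-3 + B)**2 = B + s + 100/(-3 + B)**2)
(100717 + L(63, 486)) + 163730 = (100717 + (486 + 63 + 100/(-3 + 486)**2)) + 163730 = (100717 + (486 + 63 + 100/483**2)) + 163730 = (100717 + (486 + 63 + 100*(1/233289))) + 163730 = (100717 + (486 + 63 + 100/233289)) + 163730 = (100717 + 128075761/233289) + 163730 = 23624243974/233289 + 163730 = 61820651944/233289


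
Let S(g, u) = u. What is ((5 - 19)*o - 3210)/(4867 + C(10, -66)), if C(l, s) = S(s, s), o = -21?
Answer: -2916/4801 ≈ -0.60737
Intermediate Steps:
C(l, s) = s
((5 - 19)*o - 3210)/(4867 + C(10, -66)) = ((5 - 19)*(-21) - 3210)/(4867 - 66) = (-14*(-21) - 3210)/4801 = (294 - 3210)*(1/4801) = -2916*1/4801 = -2916/4801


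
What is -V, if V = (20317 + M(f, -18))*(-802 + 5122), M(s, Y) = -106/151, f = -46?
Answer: -13252727520/151 ≈ -8.7766e+7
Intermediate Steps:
M(s, Y) = -106/151 (M(s, Y) = -106*1/151 = -106/151)
V = 13252727520/151 (V = (20317 - 106/151)*(-802 + 5122) = (3067761/151)*4320 = 13252727520/151 ≈ 8.7766e+7)
-V = -1*13252727520/151 = -13252727520/151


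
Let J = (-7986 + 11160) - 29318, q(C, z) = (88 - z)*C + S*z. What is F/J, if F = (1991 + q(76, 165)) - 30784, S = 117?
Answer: 3835/6536 ≈ 0.58675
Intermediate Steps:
q(C, z) = 117*z + C*(88 - z) (q(C, z) = (88 - z)*C + 117*z = C*(88 - z) + 117*z = 117*z + C*(88 - z))
J = -26144 (J = 3174 - 29318 = -26144)
F = -15340 (F = (1991 + (88*76 + 117*165 - 1*76*165)) - 30784 = (1991 + (6688 + 19305 - 12540)) - 30784 = (1991 + 13453) - 30784 = 15444 - 30784 = -15340)
F/J = -15340/(-26144) = -15340*(-1/26144) = 3835/6536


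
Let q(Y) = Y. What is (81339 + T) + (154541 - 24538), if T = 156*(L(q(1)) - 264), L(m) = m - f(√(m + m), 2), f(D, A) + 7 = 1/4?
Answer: 171367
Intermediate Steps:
f(D, A) = -27/4 (f(D, A) = -7 + 1/4 = -7 + ¼ = -27/4)
L(m) = 27/4 + m (L(m) = m - 1*(-27/4) = m + 27/4 = 27/4 + m)
T = -39975 (T = 156*((27/4 + 1) - 264) = 156*(31/4 - 264) = 156*(-1025/4) = -39975)
(81339 + T) + (154541 - 24538) = (81339 - 39975) + (154541 - 24538) = 41364 + 130003 = 171367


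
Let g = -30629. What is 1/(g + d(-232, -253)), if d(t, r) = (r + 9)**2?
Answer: 1/28907 ≈ 3.4594e-5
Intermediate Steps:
d(t, r) = (9 + r)**2
1/(g + d(-232, -253)) = 1/(-30629 + (9 - 253)**2) = 1/(-30629 + (-244)**2) = 1/(-30629 + 59536) = 1/28907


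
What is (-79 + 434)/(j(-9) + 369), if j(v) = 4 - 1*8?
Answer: 71/73 ≈ 0.97260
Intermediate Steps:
j(v) = -4 (j(v) = 4 - 8 = -4)
(-79 + 434)/(j(-9) + 369) = (-79 + 434)/(-4 + 369) = 355/365 = 355*(1/365) = 71/73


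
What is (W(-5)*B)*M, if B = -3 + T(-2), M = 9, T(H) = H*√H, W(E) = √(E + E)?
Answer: 36*√5 - 27*I*√10 ≈ 80.498 - 85.381*I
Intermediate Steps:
W(E) = √2*√E (W(E) = √(2*E) = √2*√E)
T(H) = H^(3/2)
B = -3 - 2*I*√2 (B = -3 + (-2)^(3/2) = -3 - 2*I*√2 ≈ -3.0 - 2.8284*I)
(W(-5)*B)*M = ((√2*√(-5))*(-3 - 2*I*√2))*9 = ((√2*(I*√5))*(-3 - 2*I*√2))*9 = ((I*√10)*(-3 - 2*I*√2))*9 = (I*√10*(-3 - 2*I*√2))*9 = 9*I*√10*(-3 - 2*I*√2)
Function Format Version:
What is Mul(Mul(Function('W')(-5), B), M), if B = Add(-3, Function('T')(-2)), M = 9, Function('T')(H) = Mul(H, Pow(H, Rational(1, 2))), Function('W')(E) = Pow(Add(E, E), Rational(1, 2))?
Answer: Add(Mul(36, Pow(5, Rational(1, 2))), Mul(-27, I, Pow(10, Rational(1, 2)))) ≈ Add(80.498, Mul(-85.381, I))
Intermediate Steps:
Function('W')(E) = Mul(Pow(2, Rational(1, 2)), Pow(E, Rational(1, 2))) (Function('W')(E) = Pow(Mul(2, E), Rational(1, 2)) = Mul(Pow(2, Rational(1, 2)), Pow(E, Rational(1, 2))))
Function('T')(H) = Pow(H, Rational(3, 2))
B = Add(-3, Mul(-2, I, Pow(2, Rational(1, 2)))) (B = Add(-3, Pow(-2, Rational(3, 2))) = Add(-3, Mul(-2, I, Pow(2, Rational(1, 2)))) ≈ Add(-3.0000, Mul(-2.8284, I)))
Mul(Mul(Function('W')(-5), B), M) = Mul(Mul(Mul(Pow(2, Rational(1, 2)), Pow(-5, Rational(1, 2))), Add(-3, Mul(-2, I, Pow(2, Rational(1, 2))))), 9) = Mul(Mul(Mul(Pow(2, Rational(1, 2)), Mul(I, Pow(5, Rational(1, 2)))), Add(-3, Mul(-2, I, Pow(2, Rational(1, 2))))), 9) = Mul(Mul(Mul(I, Pow(10, Rational(1, 2))), Add(-3, Mul(-2, I, Pow(2, Rational(1, 2))))), 9) = Mul(Mul(I, Pow(10, Rational(1, 2)), Add(-3, Mul(-2, I, Pow(2, Rational(1, 2))))), 9) = Mul(9, I, Pow(10, Rational(1, 2)), Add(-3, Mul(-2, I, Pow(2, Rational(1, 2)))))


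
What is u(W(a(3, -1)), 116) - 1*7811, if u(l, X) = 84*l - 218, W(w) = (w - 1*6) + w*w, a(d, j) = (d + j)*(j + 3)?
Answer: -6853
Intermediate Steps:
a(d, j) = (3 + j)*(d + j) (a(d, j) = (d + j)*(3 + j) = (3 + j)*(d + j))
W(w) = -6 + w + w² (W(w) = (w - 6) + w² = (-6 + w) + w² = -6 + w + w²)
u(l, X) = -218 + 84*l
u(W(a(3, -1)), 116) - 1*7811 = (-218 + 84*(-6 + ((-1)² + 3*3 + 3*(-1) + 3*(-1)) + ((-1)² + 3*3 + 3*(-1) + 3*(-1))²)) - 1*7811 = (-218 + 84*(-6 + (1 + 9 - 3 - 3) + (1 + 9 - 3 - 3)²)) - 7811 = (-218 + 84*(-6 + 4 + 4²)) - 7811 = (-218 + 84*(-6 + 4 + 16)) - 7811 = (-218 + 84*14) - 7811 = (-218 + 1176) - 7811 = 958 - 7811 = -6853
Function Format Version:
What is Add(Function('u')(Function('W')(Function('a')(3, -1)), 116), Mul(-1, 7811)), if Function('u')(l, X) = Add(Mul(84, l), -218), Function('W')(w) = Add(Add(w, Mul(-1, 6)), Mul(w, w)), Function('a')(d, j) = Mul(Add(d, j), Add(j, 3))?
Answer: -6853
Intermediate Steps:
Function('a')(d, j) = Mul(Add(3, j), Add(d, j)) (Function('a')(d, j) = Mul(Add(d, j), Add(3, j)) = Mul(Add(3, j), Add(d, j)))
Function('W')(w) = Add(-6, w, Pow(w, 2)) (Function('W')(w) = Add(Add(w, -6), Pow(w, 2)) = Add(Add(-6, w), Pow(w, 2)) = Add(-6, w, Pow(w, 2)))
Function('u')(l, X) = Add(-218, Mul(84, l))
Add(Function('u')(Function('W')(Function('a')(3, -1)), 116), Mul(-1, 7811)) = Add(Add(-218, Mul(84, Add(-6, Add(Pow(-1, 2), Mul(3, 3), Mul(3, -1), Mul(3, -1)), Pow(Add(Pow(-1, 2), Mul(3, 3), Mul(3, -1), Mul(3, -1)), 2)))), Mul(-1, 7811)) = Add(Add(-218, Mul(84, Add(-6, Add(1, 9, -3, -3), Pow(Add(1, 9, -3, -3), 2)))), -7811) = Add(Add(-218, Mul(84, Add(-6, 4, Pow(4, 2)))), -7811) = Add(Add(-218, Mul(84, Add(-6, 4, 16))), -7811) = Add(Add(-218, Mul(84, 14)), -7811) = Add(Add(-218, 1176), -7811) = Add(958, -7811) = -6853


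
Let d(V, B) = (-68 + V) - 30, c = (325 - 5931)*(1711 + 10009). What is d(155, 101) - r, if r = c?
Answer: 65702377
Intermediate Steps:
c = -65702320 (c = -5606*11720 = -65702320)
r = -65702320
d(V, B) = -98 + V
d(155, 101) - r = (-98 + 155) - 1*(-65702320) = 57 + 65702320 = 65702377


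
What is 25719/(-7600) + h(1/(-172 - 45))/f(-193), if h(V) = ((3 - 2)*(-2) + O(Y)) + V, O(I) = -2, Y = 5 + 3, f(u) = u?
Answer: -1070533039/318295600 ≈ -3.3633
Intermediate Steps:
Y = 8
h(V) = -4 + V (h(V) = ((3 - 2)*(-2) - 2) + V = (1*(-2) - 2) + V = (-2 - 2) + V = -4 + V)
25719/(-7600) + h(1/(-172 - 45))/f(-193) = 25719/(-7600) + (-4 + 1/(-172 - 45))/(-193) = 25719*(-1/7600) + (-4 + 1/(-217))*(-1/193) = -25719/7600 + (-4 - 1/217)*(-1/193) = -25719/7600 - 869/217*(-1/193) = -25719/7600 + 869/41881 = -1070533039/318295600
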